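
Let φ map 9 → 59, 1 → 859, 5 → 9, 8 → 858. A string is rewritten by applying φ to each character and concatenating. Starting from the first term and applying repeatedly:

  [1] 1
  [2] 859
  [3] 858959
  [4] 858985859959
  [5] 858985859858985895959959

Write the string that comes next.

φ(858985859858985895959959) expands symbol-by-symbol to 858 9 858 59 858 9 858 9 59 858 9 858 59 858 9 858 59 9 59 9 59 59 9 59; joining the 24 pieces gives the next term.

858985859858985895985898585985898585995995959959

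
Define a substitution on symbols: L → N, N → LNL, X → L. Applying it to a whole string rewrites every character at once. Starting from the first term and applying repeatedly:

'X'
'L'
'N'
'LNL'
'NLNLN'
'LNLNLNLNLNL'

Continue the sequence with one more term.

Apply φ to LNLNLNLNLNL symbol by symbol: L→N, N→LNL, L→N, N→LNL, L→N, N→LNL, L→N, N→LNL, L→N, N→LNL, L→N; joined: N LNL N LNL N LNL N LNL N LNL N.

NLNLNLNLNLNLNLNLNLNLN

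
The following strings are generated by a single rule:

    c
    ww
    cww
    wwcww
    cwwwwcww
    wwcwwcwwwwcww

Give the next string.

This is a Fibonacci-style word recurrence s(k) = s(k−2)·s(k−1): e.g. c·ww = cww.
Continuing: cwwwwcww · wwcwwcwwwwcww gives term 7.

cwwwwcwwwwcwwcwwwwcww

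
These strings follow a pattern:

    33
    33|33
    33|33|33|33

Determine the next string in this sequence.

33|33|33|33|33|33|33|33

s(k+1) = s(k)·|·s(k) — each term doubles the last with '|' between the halves.
So the next term is two copies of 33|33|33|33 with '|' between the halves.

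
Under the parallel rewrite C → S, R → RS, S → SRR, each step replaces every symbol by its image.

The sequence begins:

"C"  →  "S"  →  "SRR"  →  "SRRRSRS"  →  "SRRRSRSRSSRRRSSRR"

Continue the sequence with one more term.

φ(SRRRSRSRSSRRRSSRR) expands symbol-by-symbol to SRR RS RS RS SRR RS SRR RS SRR SRR RS RS RS SRR SRR RS RS; joining the 17 pieces gives the next term.

SRRRSRSRSSRRRSSRRRSSRRSRRRSRSRSSRRSRRRSRS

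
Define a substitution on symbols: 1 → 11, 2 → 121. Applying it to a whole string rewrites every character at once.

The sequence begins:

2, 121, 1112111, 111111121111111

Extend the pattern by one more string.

Rewriting the 15 symbols of 111111121111111 one by one yields 11 11 11 11 11 11 11 121 11 11 11 11 11 11 11; concatenated:

1111111111111112111111111111111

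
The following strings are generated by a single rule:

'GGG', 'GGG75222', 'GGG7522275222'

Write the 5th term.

The strings grow by a fixed suffix 75222 each time.
From GGG7522275222, 2 further steps: GGG7522275222 → GGG752227522275222 → (answer).

GGG75222752227522275222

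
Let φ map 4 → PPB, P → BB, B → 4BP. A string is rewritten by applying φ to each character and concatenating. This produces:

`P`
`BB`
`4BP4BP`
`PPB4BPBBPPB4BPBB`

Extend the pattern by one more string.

Rewriting the 16 symbols of PPB4BPBBPPB4BPBB one by one yields BB BB 4BP PPB 4BP BB 4BP 4BP BB BB 4BP PPB 4BP BB 4BP 4BP; concatenated:

BBBB4BPPPB4BPBB4BP4BPBBBB4BPPPB4BPBB4BP4BP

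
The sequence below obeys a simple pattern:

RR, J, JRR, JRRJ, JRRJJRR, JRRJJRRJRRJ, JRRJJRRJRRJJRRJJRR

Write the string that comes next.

JRRJJRRJRRJJRRJJRRJRRJJRRJRRJ

From term 3 onward, concatenate the last term with the second-to-last: J·RR = JRR, JRR·J = JRRJ, …
The next term joins JRRJJRRJRRJJRRJJRR and JRRJJRRJRRJ.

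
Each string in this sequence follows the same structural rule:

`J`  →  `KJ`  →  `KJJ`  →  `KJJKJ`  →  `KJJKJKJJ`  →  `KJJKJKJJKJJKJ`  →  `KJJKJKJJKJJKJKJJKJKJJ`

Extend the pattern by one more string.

KJJKJKJJKJJKJKJJKJKJJKJJKJKJJKJJKJ

From term 3 onward, concatenate the last term with the second-to-last: KJ·J = KJJ, KJJ·KJ = KJJKJ, …
The next term joins KJJKJKJJKJJKJKJJKJKJJ and KJJKJKJJKJJKJ.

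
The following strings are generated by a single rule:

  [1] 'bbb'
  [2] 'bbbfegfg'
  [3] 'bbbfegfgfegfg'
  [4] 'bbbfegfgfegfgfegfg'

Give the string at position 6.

bbbfegfgfegfgfegfgfegfgfegfg

The strings grow by a fixed suffix fegfg each time.
From bbbfegfgfegfgfegfg, 2 further steps: bbbfegfgfegfgfegfg → bbbfegfgfegfgfegfgfegfg → (answer).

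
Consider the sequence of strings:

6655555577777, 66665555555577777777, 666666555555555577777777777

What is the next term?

The n-th term is 2n-2 6's then 2n+2 5's then 3n-1 7's, where the shown terms are n = 2, 3, 4.
At n = 5 the blocks have lengths 8, 12, 14.

6666666655555555555577777777777777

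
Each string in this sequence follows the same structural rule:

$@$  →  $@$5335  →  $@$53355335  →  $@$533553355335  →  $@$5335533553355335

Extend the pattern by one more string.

The strings grow by a fixed suffix 5335 each time.
One more step from $@$5335533553355335 gives the answer.

$@$53355335533553355335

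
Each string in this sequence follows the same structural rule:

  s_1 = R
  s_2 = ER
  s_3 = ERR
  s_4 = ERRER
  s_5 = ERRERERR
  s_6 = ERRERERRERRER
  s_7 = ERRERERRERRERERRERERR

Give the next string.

ERRERERRERRERERRERERRERRERERRERRER

This is a Fibonacci-style word recurrence s(k) = s(k−1)·s(k−2): e.g. ER·R = ERR.
Continuing: ERRERERRERRERERRERERR · ERRERERRERRER gives term 8.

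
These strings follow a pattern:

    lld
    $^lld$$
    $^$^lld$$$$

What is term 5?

Every step adds $^ to the front and $$ to the end of the previous string.
From $^$^lld$$$$, 2 further steps: $^$^lld$$$$ → $^$^$^lld$$$$$$ → (answer).

$^$^$^$^lld$$$$$$$$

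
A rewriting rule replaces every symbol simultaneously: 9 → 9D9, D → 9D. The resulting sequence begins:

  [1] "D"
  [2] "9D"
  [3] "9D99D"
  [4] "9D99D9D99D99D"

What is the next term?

9D99D9D99D99D9D99D9D99D99D9D99D99D

Replace each of the 13 characters of 9D99D9D99D99D in place — 9D9 9D 9D9 9D9 9D 9D9 9D 9D9 9D9 9D 9D9 9D9 9D — and concatenate.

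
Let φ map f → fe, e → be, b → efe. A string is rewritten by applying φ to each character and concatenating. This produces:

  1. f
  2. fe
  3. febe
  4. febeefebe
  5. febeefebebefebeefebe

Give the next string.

Rewriting the 20 symbols of febeefebebefebeefebe one by one yields fe be efe be be fe be efe be efe be fe be efe be be fe be efe be; concatenated:

febeefebebefebeefebeefebefebeefebebefebeefebe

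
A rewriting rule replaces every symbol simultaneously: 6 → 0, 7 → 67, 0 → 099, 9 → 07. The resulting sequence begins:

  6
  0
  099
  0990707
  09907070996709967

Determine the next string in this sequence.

Replace each of the 17 characters of 09907070996709967 in place — 099 07 07 099 67 099 67 099 07 07 0 67 099 07 07 0 67 — and concatenate.

0990707099670996709907070670990707067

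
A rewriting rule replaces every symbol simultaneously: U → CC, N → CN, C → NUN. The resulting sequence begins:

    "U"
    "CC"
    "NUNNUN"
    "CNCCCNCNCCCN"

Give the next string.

NUNCNNUNNUNNUNCNNUNCNNUNNUNNUNCN

Apply φ to CNCCCNCNCCCN symbol by symbol: C→NUN, N→CN, C→NUN, C→NUN, C→NUN, N→CN, C→NUN, N→CN, C→NUN, C→NUN, C→NUN, N→CN; joined: NUN CN NUN NUN NUN CN NUN CN NUN NUN NUN CN.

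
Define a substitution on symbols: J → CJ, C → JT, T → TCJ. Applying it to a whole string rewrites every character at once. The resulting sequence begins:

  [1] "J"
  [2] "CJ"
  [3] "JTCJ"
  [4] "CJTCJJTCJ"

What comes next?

JTCJTCJJTCJCJTCJJTCJ

Expanding CJTCJJTCJ: C→JT, J→CJ, T→TCJ, C→JT, J→CJ, J→CJ, T→TCJ, C→JT, J→CJ. Concatenated: JT CJ TCJ JT CJ CJ TCJ JT CJ.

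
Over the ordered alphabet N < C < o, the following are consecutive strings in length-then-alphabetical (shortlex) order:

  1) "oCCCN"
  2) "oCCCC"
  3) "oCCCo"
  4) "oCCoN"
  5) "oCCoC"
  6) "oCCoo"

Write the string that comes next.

Treat oCCoo as a base-3 numeral over the given alphabet and add one, carrying through any trailing o's.

oCoNN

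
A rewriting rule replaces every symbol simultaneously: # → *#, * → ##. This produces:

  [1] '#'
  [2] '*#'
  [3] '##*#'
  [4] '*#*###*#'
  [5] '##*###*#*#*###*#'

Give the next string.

φ(##*###*#*#*###*#) expands symbol-by-symbol to *# *# ## *# *# *# ## *# ## *# ## *# *# *# ## *#; joining the 16 pieces gives the next term.

*#*###*#*#*###*###*###*#*#*###*#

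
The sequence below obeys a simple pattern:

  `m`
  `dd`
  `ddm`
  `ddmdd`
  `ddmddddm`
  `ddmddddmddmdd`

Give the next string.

ddmddddmddmddddmddddm

Each term (from the third on) is the previous term followed by the one before it: term 3 = dd·m = ddm.
Continuing: ddmddddmddmdd · ddmddddm gives term 7.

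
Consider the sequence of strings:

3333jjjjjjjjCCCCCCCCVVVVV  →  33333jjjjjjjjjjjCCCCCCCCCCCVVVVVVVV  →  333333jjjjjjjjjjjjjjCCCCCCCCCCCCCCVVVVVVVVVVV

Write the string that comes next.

3333333jjjjjjjjjjjjjjjjjCCCCCCCCCCCCCCCCCVVVVVVVVVVVVVV

Each string has the form 3^{n+2} j^{3n+2} C^{3n+2} V^{3n-1}, where the shown terms are n = 2, 3, 4.
For the next term, n = 5, so the run lengths are 7, 17, 17, 14.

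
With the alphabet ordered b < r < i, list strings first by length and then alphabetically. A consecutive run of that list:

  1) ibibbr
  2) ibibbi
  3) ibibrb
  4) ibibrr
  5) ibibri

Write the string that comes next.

ibibib

Treat ibibri as a base-3 numeral over the given alphabet and add one, carrying through any trailing i's.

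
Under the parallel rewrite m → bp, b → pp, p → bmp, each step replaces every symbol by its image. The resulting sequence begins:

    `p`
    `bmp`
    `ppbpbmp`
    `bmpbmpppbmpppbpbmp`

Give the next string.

Rewriting the 18 symbols of bmpbmpppbmpppbpbmp one by one yields pp bp bmp pp bp bmp bmp bmp pp bp bmp bmp bmp pp bmp pp bp bmp; concatenated:

ppbpbmpppbpbmpbmpbmpppbpbmpbmpbmpppbmpppbpbmp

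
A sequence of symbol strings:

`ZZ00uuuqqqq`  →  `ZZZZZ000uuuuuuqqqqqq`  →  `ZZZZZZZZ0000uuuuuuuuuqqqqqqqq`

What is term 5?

The n-th term is 3n-1 Z's then n+1 0's then 3n u's then 2n+2 q's (n = 1, 2, …).
Setting n = 5 gives 14, 6, 15, 12 characters in each block.

ZZZZZZZZZZZZZZ000000uuuuuuuuuuuuuuuqqqqqqqqqqqq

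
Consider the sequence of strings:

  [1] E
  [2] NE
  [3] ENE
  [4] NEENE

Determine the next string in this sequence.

Each term (from the third on) is the two preceding terms concatenated in order: term 3 = E·NE = ENE.
So term 5 is ENE·NEENE.

ENENEENE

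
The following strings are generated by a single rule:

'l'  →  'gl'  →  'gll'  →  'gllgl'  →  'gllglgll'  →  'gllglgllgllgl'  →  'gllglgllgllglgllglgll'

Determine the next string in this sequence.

This is a Fibonacci-style word recurrence s(k) = s(k−1)·s(k−2): e.g. gl·l = gll.
So term 8 is gllglgllgllglgllglgll·gllglgllgllgl.

gllglgllgllglgllglgllgllglgllgllgl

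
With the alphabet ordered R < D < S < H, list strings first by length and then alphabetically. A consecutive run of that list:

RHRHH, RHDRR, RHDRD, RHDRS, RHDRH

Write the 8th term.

RHDDS

Continuing the enumeration 3 steps past RHDRH: RHDRH → RHDDR → RHDDD → (answer).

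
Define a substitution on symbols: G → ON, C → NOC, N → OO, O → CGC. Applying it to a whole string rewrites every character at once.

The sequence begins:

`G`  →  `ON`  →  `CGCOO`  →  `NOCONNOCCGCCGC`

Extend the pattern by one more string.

OOCGCNOCCGCOOOOCGCNOCNOCONNOCNOCONNOC

Replace each of the 14 characters of NOCONNOCCGCCGC in place — OO CGC NOC CGC OO OO CGC NOC NOC ON NOC NOC ON NOC — and concatenate.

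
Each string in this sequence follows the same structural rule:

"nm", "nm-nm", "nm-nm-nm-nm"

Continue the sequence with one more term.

s(k+1) = s(k)·-·s(k) — each term doubles the last with '-' between the halves.
One more doubling of nm-nm-nm-nm gives the answer.

nm-nm-nm-nm-nm-nm-nm-nm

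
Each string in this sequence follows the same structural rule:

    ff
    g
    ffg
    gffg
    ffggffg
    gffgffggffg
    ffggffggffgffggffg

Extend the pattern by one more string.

gffgffggffgffggffggffgffggffg

From term 3 onward, concatenate the second-to-last term with the last: ff·g = ffg, g·ffg = gffg, …
The next term joins gffgffggffg and ffggffggffgffggffg.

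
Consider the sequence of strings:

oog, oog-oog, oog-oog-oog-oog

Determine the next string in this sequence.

s(k+1) = s(k)·-·s(k) — each term doubles the last with '-' between the halves.
Doubling oog-oog-oog-oog with '-' between the halves:

oog-oog-oog-oog-oog-oog-oog-oog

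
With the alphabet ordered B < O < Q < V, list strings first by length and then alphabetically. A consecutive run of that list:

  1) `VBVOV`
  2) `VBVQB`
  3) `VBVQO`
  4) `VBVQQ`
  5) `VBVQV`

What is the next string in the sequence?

VBVVB

Find the rightmost character of VBVQV below V, bump it to the next letter, and reset everything to its right to B.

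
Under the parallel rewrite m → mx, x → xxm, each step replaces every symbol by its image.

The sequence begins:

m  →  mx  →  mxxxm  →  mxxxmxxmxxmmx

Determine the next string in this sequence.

Rewriting the 13 symbols of mxxxmxxmxxmmx one by one yields mx xxm xxm xxm mx xxm xxm mx xxm xxm mx mx xxm; concatenated:

mxxxmxxmxxmmxxxmxxmmxxxmxxmmxmxxxm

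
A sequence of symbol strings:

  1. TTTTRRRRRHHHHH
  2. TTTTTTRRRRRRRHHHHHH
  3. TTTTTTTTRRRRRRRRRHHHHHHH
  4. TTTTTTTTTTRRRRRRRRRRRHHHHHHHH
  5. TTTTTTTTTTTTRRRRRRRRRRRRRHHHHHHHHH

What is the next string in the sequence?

TTTTTTTTTTTTTTRRRRRRRRRRRRRRRHHHHHHHHHH

Term n consists of 2n T's, followed by 2n+1 R's, followed by n+3 H's, where the shown terms are n = 2, 3, 4, 5, 6.
Setting n = 7 gives 14, 15, 10 characters in each block.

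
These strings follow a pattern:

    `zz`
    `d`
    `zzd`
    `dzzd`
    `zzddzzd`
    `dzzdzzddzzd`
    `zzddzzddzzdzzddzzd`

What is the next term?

dzzdzzddzzdzzddzzddzzdzzddzzd

Each term (from the third on) is the two preceding terms concatenated in order: term 3 = zz·d = zzd.
So term 8 is dzzdzzddzzd·zzddzzddzzdzzddzzd.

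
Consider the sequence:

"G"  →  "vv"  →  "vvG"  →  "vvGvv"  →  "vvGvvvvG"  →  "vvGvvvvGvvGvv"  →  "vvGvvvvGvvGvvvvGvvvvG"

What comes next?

vvGvvvvGvvGvvvvGvvvvGvvGvvvvGvvGvv

Each term (from the third on) is the previous term followed by the one before it: term 3 = vv·G = vvG.
So term 8 is vvGvvvvGvvGvvvvGvvvvG·vvGvvvvGvvGvv.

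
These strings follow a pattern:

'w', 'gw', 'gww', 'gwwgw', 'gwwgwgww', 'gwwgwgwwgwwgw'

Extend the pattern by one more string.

gwwgwgwwgwwgwgwwgwgww

From term 3 onward, concatenate the last term with the second-to-last: gw·w = gww, gww·gw = gwwgw, …
The next term joins gwwgwgwwgwwgw and gwwgwgww.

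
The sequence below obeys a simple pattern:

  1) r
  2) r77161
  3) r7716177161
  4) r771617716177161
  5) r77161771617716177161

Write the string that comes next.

r7716177161771617716177161

Every step adds 77161 to the end: s(k+1) = s(k)·77161.
One more step from r77161771617716177161 gives the answer.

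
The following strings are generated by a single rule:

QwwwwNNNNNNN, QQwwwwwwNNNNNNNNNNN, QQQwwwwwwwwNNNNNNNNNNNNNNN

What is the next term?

Term n consists of n-1 Q's, followed by 2n w's, followed by 4n-1 N's, where the shown terms are n = 2, 3, 4.
Setting n = 5 gives 4, 10, 19 characters in each block.

QQQQwwwwwwwwwwNNNNNNNNNNNNNNNNNNN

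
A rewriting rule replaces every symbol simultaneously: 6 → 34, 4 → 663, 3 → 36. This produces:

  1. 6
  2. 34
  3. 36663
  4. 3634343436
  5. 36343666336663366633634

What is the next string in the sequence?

Replace each of the 23 characters of 36343666336663366633634 in place — 36 34 36 663 36 34 34 34 36 36 34 34 34 36 36 34 34 34 36 36 34 36 663 — and concatenate.

363436663363434343636343434363634343436363436663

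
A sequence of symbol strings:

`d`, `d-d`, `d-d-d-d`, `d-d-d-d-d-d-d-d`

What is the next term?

Every step duplicates the string with '-' between the halves.
So the next term is two copies of d-d-d-d-d-d-d-d with '-' between the halves.

d-d-d-d-d-d-d-d-d-d-d-d-d-d-d-d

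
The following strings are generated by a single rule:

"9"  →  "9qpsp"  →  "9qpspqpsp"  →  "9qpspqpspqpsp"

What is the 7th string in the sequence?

The strings grow by a fixed suffix qpsp each time.
From 9qpspqpspqpsp, 3 further steps: 9qpspqpspqpsp → 9qpspqpspqpspqpsp → 9qpspqpspqpspqpspqpsp → (answer).

9qpspqpspqpspqpspqpspqpsp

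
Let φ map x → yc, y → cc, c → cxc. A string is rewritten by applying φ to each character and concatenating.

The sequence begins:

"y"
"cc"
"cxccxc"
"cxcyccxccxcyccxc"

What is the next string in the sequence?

φ(cxcyccxccxcyccxc) expands symbol-by-symbol to cxc yc cxc cc cxc cxc yc cxc cxc yc cxc cc cxc cxc yc cxc; joining the 16 pieces gives the next term.

cxcyccxccccxccxcyccxccxcyccxccccxccxcyccxc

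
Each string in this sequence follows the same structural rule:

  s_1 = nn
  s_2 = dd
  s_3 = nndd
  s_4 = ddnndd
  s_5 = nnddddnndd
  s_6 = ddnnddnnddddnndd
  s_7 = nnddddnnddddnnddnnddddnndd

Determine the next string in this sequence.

Each term (from the third on) is the two preceding terms concatenated in order: term 3 = nn·dd = nndd.
The next term joins ddnnddnnddddnndd and nnddddnnddddnnddnnddddnndd.

ddnnddnnddddnnddnnddddnnddddnnddnnddddnndd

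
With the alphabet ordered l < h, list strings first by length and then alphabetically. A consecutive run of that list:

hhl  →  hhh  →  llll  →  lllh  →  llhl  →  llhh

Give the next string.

The successor of llhh increments the rightmost position that isn't already h and resets every position after it to l.

lhll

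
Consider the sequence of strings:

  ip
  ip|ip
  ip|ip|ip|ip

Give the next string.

Every step duplicates the string with '|' between the halves.
Doubling ip|ip|ip|ip with '|' between the halves:

ip|ip|ip|ip|ip|ip|ip|ip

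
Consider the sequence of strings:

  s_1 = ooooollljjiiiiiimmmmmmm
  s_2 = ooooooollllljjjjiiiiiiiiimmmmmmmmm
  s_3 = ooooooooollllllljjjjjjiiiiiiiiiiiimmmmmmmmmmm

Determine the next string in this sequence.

ooooooooooollllllllljjjjjjjjiiiiiiiiiiiiiiimmmmmmmmmmmmm

Each string has the form o^{2n+1} l^{2n-1} j^{2n-2} i^{3n} m^{2n+3}, where the shown terms are n = 2, 3, 4.
Setting n = 5 gives 11, 9, 8, 15, 13 characters in each block.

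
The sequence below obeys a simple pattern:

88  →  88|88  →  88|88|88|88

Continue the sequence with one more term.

88|88|88|88|88|88|88|88

Every step duplicates the string with '|' between the halves.
One more doubling of 88|88|88|88 gives the answer.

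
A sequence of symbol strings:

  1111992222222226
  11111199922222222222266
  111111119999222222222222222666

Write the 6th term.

111111111111119999999222222222222222222222222666666

Term n consists of 2n 1's, followed by n 9's, followed by 3n+3 2's, followed by n-1 6's, where the shown terms are n = 2, 3, 4.
Setting n = 7 gives 14, 7, 24, 6 characters in each block.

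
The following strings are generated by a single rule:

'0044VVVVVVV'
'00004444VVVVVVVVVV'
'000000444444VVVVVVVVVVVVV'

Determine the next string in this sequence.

Reading off run lengths: 0 runs 2, 4, 6; 4 runs 2, 4, 6; V runs 7, 10, 13 — each is linear in n, where the shown terms are n = 2, 3, 4.
Setting n = 5 gives 8, 8, 16 characters in each block.

0000000044444444VVVVVVVVVVVVVVVV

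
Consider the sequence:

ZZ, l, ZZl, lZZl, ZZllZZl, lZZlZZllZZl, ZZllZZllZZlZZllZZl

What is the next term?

lZZlZZllZZlZZllZZllZZlZZllZZl

This is a Fibonacci-style word recurrence s(k) = s(k−2)·s(k−1): e.g. ZZ·l = ZZl.
Continuing: lZZlZZllZZl · ZZllZZllZZlZZllZZl gives term 8.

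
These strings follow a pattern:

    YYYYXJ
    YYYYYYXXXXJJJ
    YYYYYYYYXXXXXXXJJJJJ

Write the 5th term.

Reading off run lengths: Y runs 4, 6, 8; X runs 1, 4, 7; J runs 1, 3, 5 — each is linear in n (n = 1, 2, …).
Setting n = 5 gives 12, 13, 9 characters in each block.

YYYYYYYYYYYYXXXXXXXXXXXXXJJJJJJJJJ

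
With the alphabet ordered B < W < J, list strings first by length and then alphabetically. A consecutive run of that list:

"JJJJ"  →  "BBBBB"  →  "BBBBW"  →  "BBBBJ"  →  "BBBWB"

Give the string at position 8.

BBBJB

Stepping forward 3 times from BBBWB: BBBWB → BBBWW → BBBWJ, then the target.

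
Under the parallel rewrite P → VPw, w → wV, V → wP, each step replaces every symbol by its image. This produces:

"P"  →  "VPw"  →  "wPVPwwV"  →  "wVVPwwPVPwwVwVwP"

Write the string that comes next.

φ(wVVPwwPVPwwVwVwP) expands symbol-by-symbol to wV wP wP VPw wV wV VPw wP VPw wV wV wP wV wP wV VPw; joining the 16 pieces gives the next term.

wVwPwPVPwwVwVVPwwPVPwwVwVwPwVwPwVVPw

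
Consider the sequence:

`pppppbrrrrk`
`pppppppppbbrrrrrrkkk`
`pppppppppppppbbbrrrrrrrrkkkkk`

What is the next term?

The n-th term is 4n+1 p's then n b's then 2n+2 r's then 2n-1 k's (n = 1, 2, …).
At n = 4 the blocks have lengths 17, 4, 10, 7.

pppppppppppppppppbbbbrrrrrrrrrrkkkkkkk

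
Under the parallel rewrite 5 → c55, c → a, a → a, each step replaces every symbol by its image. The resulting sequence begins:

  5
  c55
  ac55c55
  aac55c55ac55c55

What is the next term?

φ(aac55c55ac55c55) expands symbol-by-symbol to a a a c55 c55 a c55 c55 a a c55 c55 a c55 c55; joining the 15 pieces gives the next term.

aaac55c55ac55c55aac55c55ac55c55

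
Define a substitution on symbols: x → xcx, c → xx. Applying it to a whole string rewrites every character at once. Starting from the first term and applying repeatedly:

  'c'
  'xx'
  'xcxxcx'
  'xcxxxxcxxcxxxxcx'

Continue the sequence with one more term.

Rewriting the 16 symbols of xcxxxxcxxcxxxxcx one by one yields xcx xx xcx xcx xcx xcx xx xcx xcx xx xcx xcx xcx xcx xx xcx; concatenated:

xcxxxxcxxcxxcxxcxxxxcxxcxxxxcxxcxxcxxcxxxxcx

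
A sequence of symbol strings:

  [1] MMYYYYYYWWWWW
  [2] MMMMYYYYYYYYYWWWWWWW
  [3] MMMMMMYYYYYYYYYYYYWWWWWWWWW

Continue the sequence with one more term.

MMMMMMMMYYYYYYYYYYYYYYYWWWWWWWWWWW

Reading off run lengths: M runs 2, 4, 6; Y runs 6, 9, 12; W runs 5, 7, 9 — each is linear in n (n = 1, 2, …).
Setting n = 4 gives 8, 15, 11 characters in each block.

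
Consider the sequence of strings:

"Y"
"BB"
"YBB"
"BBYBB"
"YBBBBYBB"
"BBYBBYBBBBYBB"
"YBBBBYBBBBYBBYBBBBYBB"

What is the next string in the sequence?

Each term (from the third on) is the two preceding terms concatenated in order: term 3 = Y·BB = YBB.
So term 8 is BBYBBYBBBBYBB·YBBBBYBBBBYBBYBBBBYBB.

BBYBBYBBBBYBBYBBBBYBBBBYBBYBBBBYBB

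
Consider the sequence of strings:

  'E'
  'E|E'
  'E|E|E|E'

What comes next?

s(k+1) = s(k)·|·s(k) — each term doubles the last with '|' between the halves.
So the next term is two copies of E|E|E|E with '|' between the halves.

E|E|E|E|E|E|E|E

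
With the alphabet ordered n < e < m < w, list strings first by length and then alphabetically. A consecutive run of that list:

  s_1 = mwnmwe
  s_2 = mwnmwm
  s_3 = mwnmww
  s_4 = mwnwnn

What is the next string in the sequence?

Find the rightmost character of mwnwnn below w, bump it to the next letter, and reset everything to its right to n.

mwnwne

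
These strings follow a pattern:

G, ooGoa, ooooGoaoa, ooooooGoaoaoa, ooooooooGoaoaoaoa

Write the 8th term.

ooooooooooooooGoaoaoaoaoaoaoa

Each term wraps the previous one in oo on the left and oa on the right.
From ooooooooGoaoaoaoa, 3 further steps: ooooooooGoaoaoaoa → ooooooooooGoaoaoaoaoa → ooooooooooooGoaoaoaoaoaoa → (answer).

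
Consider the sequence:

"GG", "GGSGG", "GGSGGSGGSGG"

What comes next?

Every step duplicates the string with 'S' between the halves.
One more doubling of GGSGGSGGSGG gives the answer.

GGSGGSGGSGGSGGSGGSGGSGG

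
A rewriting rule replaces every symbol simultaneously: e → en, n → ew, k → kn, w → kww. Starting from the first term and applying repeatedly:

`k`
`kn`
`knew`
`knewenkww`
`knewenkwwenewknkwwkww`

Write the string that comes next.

Rewriting the 21 symbols of knewenkwwenewknkwwkww one by one yields kn ew en kww en ew kn kww kww en ew en kww kn ew kn kww kww kn kww kww; concatenated:

knewenkwwenewknkwwkwwenewenkwwknewknkwwkwwknkwwkww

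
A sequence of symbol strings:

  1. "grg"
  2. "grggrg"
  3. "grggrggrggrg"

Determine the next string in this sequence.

Every step duplicates the string.
Doubling grggrggrggrg:

grggrggrggrggrggrggrggrg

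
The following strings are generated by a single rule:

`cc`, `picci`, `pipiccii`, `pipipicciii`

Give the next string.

pipipipicciiii

Each term wraps the previous one in pi on the left and i on the right.
One more step from pipipicciii gives the answer.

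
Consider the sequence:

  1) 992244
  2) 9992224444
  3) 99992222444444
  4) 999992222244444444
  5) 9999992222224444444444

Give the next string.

99999992222222444444444444

Term n consists of n+1 9's, followed by n+1 2's, followed by 2n 4's (n = 1, 2, …).
For the next term, n = 6, so the run lengths are 7, 7, 12.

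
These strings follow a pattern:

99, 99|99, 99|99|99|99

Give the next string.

Every step duplicates the string with '|' between the halves.
Doubling 99|99|99|99 with '|' between the halves:

99|99|99|99|99|99|99|99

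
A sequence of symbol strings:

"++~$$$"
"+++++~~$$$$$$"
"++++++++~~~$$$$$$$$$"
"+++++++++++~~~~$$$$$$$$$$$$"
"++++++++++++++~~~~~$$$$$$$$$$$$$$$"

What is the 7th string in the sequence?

Each string has the form +^{3n-1} ~^{n} $^{3n} (n = 1, 2, …).
At n = 7 the blocks have lengths 20, 7, 21.

++++++++++++++++++++~~~~~~~$$$$$$$$$$$$$$$$$$$$$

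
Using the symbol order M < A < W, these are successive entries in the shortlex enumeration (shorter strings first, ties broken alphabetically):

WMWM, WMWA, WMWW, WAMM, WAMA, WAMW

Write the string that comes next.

WAAM

Find the rightmost character of WAMW below W, bump it to the next letter, and reset everything to its right to M.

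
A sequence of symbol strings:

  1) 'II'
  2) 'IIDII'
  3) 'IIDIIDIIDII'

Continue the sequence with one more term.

s(k+1) = s(k)·D·s(k) — each term doubles the last with 'D' between the halves.
Doubling IIDIIDIIDII with 'D' between the halves:

IIDIIDIIDIIDIIDIIDIIDII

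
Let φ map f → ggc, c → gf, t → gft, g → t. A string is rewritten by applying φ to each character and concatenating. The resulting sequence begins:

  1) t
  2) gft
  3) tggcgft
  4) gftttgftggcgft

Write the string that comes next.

tggcgftgftgfttggcgftttgftggcgft

Replace each of the 14 characters of gftttgftggcgft in place — t ggc gft gft gft t ggc gft t t gf t ggc gft — and concatenate.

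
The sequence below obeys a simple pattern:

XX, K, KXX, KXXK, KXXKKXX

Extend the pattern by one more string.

This is a Fibonacci-style word recurrence s(k) = s(k−1)·s(k−2): e.g. K·XX = KXX.
So term 6 is KXXKKXX·KXXK.

KXXKKXXKXXK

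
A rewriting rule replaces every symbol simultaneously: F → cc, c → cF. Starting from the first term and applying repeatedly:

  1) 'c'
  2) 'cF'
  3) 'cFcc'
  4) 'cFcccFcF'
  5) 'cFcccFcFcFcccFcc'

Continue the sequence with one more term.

cFcccFcFcFcccFcccFcccFcFcFcccFcF

Replace each of the 16 characters of cFcccFcFcFcccFcc in place — cF cc cF cF cF cc cF cc cF cc cF cF cF cc cF cF — and concatenate.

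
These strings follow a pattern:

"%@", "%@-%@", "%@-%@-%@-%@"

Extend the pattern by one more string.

%@-%@-%@-%@-%@-%@-%@-%@

Every step duplicates the string with '-' between the halves.
One more doubling of %@-%@-%@-%@ gives the answer.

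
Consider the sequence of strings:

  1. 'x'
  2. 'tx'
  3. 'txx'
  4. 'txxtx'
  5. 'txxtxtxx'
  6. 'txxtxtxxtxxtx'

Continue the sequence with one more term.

txxtxtxxtxxtxtxxtxtxx

From term 3 onward, concatenate the last term with the second-to-last: tx·x = txx, txx·tx = txxtx, …
Continuing: txxtxtxxtxxtx · txxtxtxx gives term 7.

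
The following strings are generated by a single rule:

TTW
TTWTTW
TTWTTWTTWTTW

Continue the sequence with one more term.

Each string is two copies of the previous one concatenated.
Doubling TTWTTWTTWTTW:

TTWTTWTTWTTWTTWTTWTTWTTW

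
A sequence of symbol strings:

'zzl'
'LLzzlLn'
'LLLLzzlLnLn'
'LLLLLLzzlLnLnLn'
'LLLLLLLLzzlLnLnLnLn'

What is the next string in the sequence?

LLLLLLLLLLzzlLnLnLnLnLn

Each term wraps the previous one in LL on the left and Ln on the right.
So the next term is LL·LLLLLLLLzzlLnLnLnLn·Ln.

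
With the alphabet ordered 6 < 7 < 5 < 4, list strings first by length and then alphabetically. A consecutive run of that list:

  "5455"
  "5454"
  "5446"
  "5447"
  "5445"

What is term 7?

4666

Continuing the enumeration 2 steps past 5445: 5445 → 5444 → (answer).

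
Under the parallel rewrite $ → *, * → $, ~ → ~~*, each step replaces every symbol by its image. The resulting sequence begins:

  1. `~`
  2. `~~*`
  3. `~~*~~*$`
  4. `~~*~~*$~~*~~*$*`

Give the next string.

~~*~~*$~~*~~*$*~~*~~*$~~*~~*$*$

φ(~~*~~*$~~*~~*$*) expands symbol-by-symbol to ~~* ~~* $ ~~* ~~* $ * ~~* ~~* $ ~~* ~~* $ * $; joining the 15 pieces gives the next term.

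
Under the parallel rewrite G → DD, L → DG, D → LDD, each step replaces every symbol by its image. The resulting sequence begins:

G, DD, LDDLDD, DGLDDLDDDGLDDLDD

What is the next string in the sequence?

LDDDDDGLDDLDDDGLDDLDDLDDDDDGLDDLDDDGLDDLDD

φ(DGLDDLDDDGLDDLDD) expands symbol-by-symbol to LDD DD DG LDD LDD DG LDD LDD LDD DD DG LDD LDD DG LDD LDD; joining the 16 pieces gives the next term.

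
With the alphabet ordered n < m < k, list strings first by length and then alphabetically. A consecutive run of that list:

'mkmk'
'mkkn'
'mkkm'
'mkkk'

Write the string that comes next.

knnn

Treat mkkk as a base-3 numeral over the given alphabet and add one, carrying through any trailing k's.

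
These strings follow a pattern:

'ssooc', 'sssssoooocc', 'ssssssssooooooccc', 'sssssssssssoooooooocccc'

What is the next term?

Reading off run lengths: s runs 2, 5, 8, 11; o runs 2, 4, 6, 8; c runs 1, 2, 3, 4 — each is linear in n (n = 1, 2, …).
Setting n = 5 gives 14, 10, 5 characters in each block.

ssssssssssssssooooooooooccccc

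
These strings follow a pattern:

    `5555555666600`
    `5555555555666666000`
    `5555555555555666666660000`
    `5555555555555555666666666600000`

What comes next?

Reading off run lengths: 5 runs 7, 10, 13, 16; 6 runs 4, 6, 8, 10; 0 runs 2, 3, 4, 5 — each is linear in n, where the shown terms are n = 2, 3, 4, 5.
For the next term, n = 6, so the run lengths are 19, 12, 6.

5555555555555555555666666666666000000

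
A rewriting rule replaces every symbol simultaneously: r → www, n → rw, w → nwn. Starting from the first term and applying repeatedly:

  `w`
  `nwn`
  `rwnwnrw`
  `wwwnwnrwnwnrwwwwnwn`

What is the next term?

Rewriting the 19 symbols of wwwnwnrwnwnrwwwwnwn one by one yields nwn nwn nwn rw nwn rw www nwn rw nwn rw www nwn nwn nwn nwn rw nwn rw; concatenated:

nwnnwnnwnrwnwnrwwwwnwnrwnwnrwwwwnwnnwnnwnnwnrwnwnrw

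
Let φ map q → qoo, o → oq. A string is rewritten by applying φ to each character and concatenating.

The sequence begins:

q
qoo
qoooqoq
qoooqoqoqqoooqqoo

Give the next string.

Applying the rule to each of the 17 symbols of qoooqoqoqqoooqqoo gives the pieces qoo oq oq oq qoo oq qoo oq qoo qoo oq oq oq qoo qoo oq oq, which concatenate to the answer.

qoooqoqoqqoooqqoooqqooqoooqoqoqqooqoooqoq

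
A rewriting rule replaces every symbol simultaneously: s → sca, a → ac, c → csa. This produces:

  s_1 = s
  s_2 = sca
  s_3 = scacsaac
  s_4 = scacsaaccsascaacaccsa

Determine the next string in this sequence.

scacsaaccsascaacaccsacsascaacscacsaacaccsaaccsacsascaac

Replace each of the 21 characters of scacsaaccsascaacaccsa in place — sca csa ac csa sca ac ac csa csa sca ac sca csa ac ac csa ac csa csa sca ac — and concatenate.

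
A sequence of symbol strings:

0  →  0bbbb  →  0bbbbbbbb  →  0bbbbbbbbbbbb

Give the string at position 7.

Every step adds bbbb to the end: s(k+1) = s(k)·bbbb.
From 0bbbbbbbbbbbb, 3 further steps: 0bbbbbbbbbbbb → 0bbbbbbbbbbbbbbbb → 0bbbbbbbbbbbbbbbbbbbb → (answer).

0bbbbbbbbbbbbbbbbbbbbbbbb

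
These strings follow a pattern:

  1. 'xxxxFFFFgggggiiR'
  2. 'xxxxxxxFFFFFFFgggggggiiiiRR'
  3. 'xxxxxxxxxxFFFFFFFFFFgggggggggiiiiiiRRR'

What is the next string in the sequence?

The n-th term is 3n+1 x's then 3n+1 F's then 2n+3 g's then 2n i's then n R's (n = 1, 2, …).
For the next term, n = 4, so the run lengths are 13, 13, 11, 8, 4.

xxxxxxxxxxxxxFFFFFFFFFFFFFgggggggggggiiiiiiiiRRRR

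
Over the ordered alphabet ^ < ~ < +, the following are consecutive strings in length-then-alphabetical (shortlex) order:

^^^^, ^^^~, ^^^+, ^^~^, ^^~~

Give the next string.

^^~+

Find the rightmost character of ^^~~ below +, bump it to the next letter, and reset everything to its right to ^.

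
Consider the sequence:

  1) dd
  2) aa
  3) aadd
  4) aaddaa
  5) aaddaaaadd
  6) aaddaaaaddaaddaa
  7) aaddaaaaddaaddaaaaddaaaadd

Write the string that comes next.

This is a Fibonacci-style word recurrence s(k) = s(k−1)·s(k−2): e.g. aa·dd = aadd.
So term 8 is aaddaaaaddaaddaaaaddaaaadd·aaddaaaaddaaddaa.

aaddaaaaddaaddaaaaddaaaaddaaddaaaaddaaddaa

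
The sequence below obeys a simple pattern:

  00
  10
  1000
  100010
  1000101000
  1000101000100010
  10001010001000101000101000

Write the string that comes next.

100010100010001010001010001000101000100010

Each term (from the third on) is the previous term followed by the one before it: term 3 = 10·00 = 1000.
So term 8 is 10001010001000101000101000·1000101000100010.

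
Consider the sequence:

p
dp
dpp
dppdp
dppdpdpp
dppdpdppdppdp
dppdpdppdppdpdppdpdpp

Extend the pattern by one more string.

dppdpdppdppdpdppdpdppdppdpdppdppdp

Each term (from the third on) is the previous term followed by the one before it: term 3 = dp·p = dpp.
So term 8 is dppdpdppdppdpdppdpdpp·dppdpdppdppdp.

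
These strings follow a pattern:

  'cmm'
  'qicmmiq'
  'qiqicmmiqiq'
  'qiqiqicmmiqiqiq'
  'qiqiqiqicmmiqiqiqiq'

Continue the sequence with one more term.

Each term wraps the previous one in qi on the left and iq on the right.
Applying this once more to qiqiqiqicmmiqiqiqiq:

qiqiqiqiqicmmiqiqiqiqiq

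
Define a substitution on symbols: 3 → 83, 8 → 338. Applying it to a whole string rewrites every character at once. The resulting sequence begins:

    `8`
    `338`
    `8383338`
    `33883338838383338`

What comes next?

Rewriting the 17 symbols of 33883338838383338 one by one yields 83 83 338 338 83 83 83 338 338 83 338 83 338 83 83 83 338; concatenated:

83833383388383833383388333883338838383338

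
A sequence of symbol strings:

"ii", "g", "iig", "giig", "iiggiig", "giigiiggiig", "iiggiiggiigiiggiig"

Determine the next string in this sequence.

From term 3 onward, concatenate the second-to-last term with the last: ii·g = iig, g·iig = giig, …
So term 8 is giigiiggiig·iiggiiggiigiiggiig.

giigiiggiigiiggiiggiigiiggiig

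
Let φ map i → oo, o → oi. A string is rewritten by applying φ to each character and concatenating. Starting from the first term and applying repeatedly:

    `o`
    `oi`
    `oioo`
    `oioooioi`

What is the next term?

Rewriting each symbol of oioooioi: o→oi, i→oo, o→oi, o→oi, o→oi, i→oo, o→oi, i→oo, which concatenates to oi oo oi oi oi oo oi oo.

oioooioioioooioo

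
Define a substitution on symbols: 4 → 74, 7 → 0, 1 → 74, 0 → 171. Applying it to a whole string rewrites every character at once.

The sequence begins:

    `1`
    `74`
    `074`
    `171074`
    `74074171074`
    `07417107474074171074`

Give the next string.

Rewriting the 20 symbols of 07417107474074171074 one by one yields 171 0 74 74 0 74 171 0 74 0 74 171 0 74 74 0 74 171 0 74; concatenated:

1710747407417107407417107474074171074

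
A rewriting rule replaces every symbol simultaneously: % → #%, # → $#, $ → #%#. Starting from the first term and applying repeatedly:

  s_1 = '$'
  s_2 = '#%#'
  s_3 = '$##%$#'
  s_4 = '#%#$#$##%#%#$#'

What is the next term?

$##%$##%#$##%#$#$##%$##%$##%#$#

Applying the rule to each of the 14 symbols of #%#$#$##%#%#$# gives the pieces $# #% $# #%# $# #%# $# $# #% $# #% $# #%# $#, which concatenate to the answer.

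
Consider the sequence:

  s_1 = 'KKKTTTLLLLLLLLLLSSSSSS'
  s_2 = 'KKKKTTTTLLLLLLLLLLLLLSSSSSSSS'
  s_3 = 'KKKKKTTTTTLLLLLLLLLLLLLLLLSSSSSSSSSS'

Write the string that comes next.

Term n consists of n K's, followed by n T's, followed by 3n+1 L's, followed by 2n S's, where the shown terms are n = 3, 4, 5.
For the next term, n = 6, so the run lengths are 6, 6, 19, 12.

KKKKKKTTTTTTLLLLLLLLLLLLLLLLLLLSSSSSSSSSSSS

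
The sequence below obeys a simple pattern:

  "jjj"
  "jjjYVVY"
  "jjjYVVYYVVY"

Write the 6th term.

Every step adds YVVY to the end: s(k+1) = s(k)·YVVY.
From jjjYVVYYVVY, 3 further steps: jjjYVVYYVVY → jjjYVVYYVVYYVVY → jjjYVVYYVVYYVVYYVVY → (answer).

jjjYVVYYVVYYVVYYVVYYVVY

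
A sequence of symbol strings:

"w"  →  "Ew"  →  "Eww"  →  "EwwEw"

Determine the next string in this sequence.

Each term (from the third on) is the previous term followed by the one before it: term 3 = Ew·w = Eww.
The next term joins EwwEw and Eww.

EwwEwEww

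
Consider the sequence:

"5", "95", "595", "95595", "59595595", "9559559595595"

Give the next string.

595955959559559595595

Each term (from the third on) is the two preceding terms concatenated in order: term 3 = 5·95 = 595.
Continuing: 59595595 · 9559559595595 gives term 7.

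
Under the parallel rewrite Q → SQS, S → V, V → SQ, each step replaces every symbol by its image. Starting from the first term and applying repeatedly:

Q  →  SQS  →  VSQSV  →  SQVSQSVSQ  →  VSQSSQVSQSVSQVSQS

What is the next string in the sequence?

SQVSQSVVSQSSQVSQSVSQVSQSSQVSQSV

φ(VSQSSQVSQSVSQVSQS) expands symbol-by-symbol to SQ V SQS V V SQS SQ V SQS V SQ V SQS SQ V SQS V; joining the 17 pieces gives the next term.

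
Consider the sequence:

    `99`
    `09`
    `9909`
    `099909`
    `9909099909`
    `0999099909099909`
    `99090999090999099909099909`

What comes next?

This is a Fibonacci-style word recurrence s(k) = s(k−2)·s(k−1): e.g. 99·09 = 9909.
Continuing: 0999099909099909 · 99090999090999099909099909 gives term 8.

099909990909990999090999090999099909099909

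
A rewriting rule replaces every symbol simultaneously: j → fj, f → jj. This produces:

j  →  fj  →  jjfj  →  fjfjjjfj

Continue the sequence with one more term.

jjfjjjfjfjfjjjfj

Apply φ to fjfjjjfj symbol by symbol: f→jj, j→fj, f→jj, j→fj, j→fj, j→fj, f→jj, j→fj; joined: jj fj jj fj fj fj jj fj.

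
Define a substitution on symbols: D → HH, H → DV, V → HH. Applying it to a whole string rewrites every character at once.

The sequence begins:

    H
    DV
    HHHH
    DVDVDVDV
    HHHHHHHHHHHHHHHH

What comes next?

Replace each of the 16 characters of HHHHHHHHHHHHHHHH in place — DV DV DV DV DV DV DV DV DV DV DV DV DV DV DV DV — and concatenate.

DVDVDVDVDVDVDVDVDVDVDVDVDVDVDVDV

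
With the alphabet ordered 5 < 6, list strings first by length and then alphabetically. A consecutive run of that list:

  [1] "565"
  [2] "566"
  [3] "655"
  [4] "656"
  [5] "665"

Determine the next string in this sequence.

Find the rightmost character of 665 below 6, bump it to the next letter, and reset everything to its right to 5.

666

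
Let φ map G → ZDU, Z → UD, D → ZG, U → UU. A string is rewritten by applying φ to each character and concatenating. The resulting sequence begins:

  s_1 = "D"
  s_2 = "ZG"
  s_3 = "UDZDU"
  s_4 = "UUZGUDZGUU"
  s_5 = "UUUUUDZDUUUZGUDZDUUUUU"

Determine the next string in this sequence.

UUUUUUUUUUZGUDZGUUUUUUUDZDUUUZGUDZGUUUUUUUUUU

φ(UUUUUDZDUUUZGUDZDUUUUU) expands symbol-by-symbol to UU UU UU UU UU ZG UD ZG UU UU UU UD ZDU UU ZG UD ZG UU UU UU UU UU; joining the 22 pieces gives the next term.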